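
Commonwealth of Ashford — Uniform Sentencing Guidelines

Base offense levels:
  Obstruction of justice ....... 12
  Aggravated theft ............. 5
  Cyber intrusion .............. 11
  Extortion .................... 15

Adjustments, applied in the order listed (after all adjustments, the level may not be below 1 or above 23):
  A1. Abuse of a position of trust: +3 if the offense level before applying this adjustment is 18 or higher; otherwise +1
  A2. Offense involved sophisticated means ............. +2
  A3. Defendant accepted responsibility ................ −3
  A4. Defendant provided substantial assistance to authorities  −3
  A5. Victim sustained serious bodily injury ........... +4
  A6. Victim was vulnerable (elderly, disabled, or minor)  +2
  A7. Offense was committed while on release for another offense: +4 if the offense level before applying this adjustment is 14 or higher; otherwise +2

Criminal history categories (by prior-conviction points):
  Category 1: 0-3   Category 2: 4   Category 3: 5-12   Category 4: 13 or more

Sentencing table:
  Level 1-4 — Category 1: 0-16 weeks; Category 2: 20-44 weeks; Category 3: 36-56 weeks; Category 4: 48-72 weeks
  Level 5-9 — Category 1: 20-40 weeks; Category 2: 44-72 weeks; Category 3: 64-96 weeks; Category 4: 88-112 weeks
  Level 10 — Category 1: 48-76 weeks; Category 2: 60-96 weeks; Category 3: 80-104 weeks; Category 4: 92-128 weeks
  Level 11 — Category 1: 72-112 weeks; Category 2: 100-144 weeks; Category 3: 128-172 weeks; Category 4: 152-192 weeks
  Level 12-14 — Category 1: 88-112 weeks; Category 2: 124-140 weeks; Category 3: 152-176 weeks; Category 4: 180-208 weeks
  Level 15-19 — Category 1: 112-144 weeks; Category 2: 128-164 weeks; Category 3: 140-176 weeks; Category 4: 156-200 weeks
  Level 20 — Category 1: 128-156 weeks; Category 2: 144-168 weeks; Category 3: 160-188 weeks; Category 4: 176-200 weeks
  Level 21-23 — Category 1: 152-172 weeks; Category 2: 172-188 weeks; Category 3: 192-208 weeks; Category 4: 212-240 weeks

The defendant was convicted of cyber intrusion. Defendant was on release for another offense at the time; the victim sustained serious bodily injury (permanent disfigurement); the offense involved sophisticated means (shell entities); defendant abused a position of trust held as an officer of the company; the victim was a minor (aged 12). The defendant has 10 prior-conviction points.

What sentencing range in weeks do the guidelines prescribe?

Base offense level for cyber intrusion: 11.
A1 applies (level before this adjustment is 11 < 18, so +1): 11 + 1 = 12.
A2 applies: 12 + 2 = 14.
A5 applies: 14 + 4 = 18.
A6 applies: 18 + 2 = 20.
A7 applies (level before this adjustment is 20 ≥ 14, so +4): 20 + 4 = 24.
Level 24 exceeds the maximum of 23; capped at 23.
Final offense level: 23.
Criminal history: 10 prior points → Category 3 (5-12).
Level 23 falls in the 21-23 band.
Grid: Level 21-23 × Category 3 = 192-208 weeks.

192-208 weeks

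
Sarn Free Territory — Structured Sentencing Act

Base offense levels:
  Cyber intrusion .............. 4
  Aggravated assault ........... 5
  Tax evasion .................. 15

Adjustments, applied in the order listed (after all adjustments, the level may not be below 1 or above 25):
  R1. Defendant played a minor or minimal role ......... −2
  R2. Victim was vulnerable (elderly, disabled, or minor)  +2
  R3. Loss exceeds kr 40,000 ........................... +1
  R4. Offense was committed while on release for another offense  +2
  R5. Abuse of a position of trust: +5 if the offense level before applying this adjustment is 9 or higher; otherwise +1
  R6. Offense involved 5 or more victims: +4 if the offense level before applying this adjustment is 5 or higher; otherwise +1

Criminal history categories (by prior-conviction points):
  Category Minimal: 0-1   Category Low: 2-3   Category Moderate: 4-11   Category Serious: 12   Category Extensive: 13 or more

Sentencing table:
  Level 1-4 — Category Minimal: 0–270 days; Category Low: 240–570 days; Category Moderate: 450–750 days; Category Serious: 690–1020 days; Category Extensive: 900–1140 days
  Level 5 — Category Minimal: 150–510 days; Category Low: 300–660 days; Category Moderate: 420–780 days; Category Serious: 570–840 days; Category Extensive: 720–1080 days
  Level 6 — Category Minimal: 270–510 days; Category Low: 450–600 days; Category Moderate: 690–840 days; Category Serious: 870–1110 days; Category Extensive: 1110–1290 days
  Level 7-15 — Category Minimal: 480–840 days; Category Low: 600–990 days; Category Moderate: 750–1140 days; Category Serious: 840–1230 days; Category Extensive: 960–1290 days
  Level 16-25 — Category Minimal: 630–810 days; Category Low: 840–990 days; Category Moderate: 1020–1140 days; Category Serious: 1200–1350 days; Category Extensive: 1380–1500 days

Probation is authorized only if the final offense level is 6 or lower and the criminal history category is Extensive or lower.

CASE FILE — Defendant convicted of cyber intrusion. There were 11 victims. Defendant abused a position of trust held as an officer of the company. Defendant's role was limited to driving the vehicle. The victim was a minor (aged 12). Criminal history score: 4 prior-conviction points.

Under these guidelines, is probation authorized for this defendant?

No

Base offense level for cyber intrusion: 4.
R1 applies: 4 − 2 = 2.
R2 applies: 2 + 2 = 4.
R3 does not apply.
R4 does not apply.
R5 applies (level before this adjustment is 4 < 9, so +1): 4 + 1 = 5.
R6 applies (level before this adjustment is 5 ≥ 5, so +4): 5 + 4 = 9.
Final offense level: 9.
Criminal history: 4 prior points → Category Moderate (4-11).
Level 9 falls in the 7-15 band.
Grid: Level 7-15 × Category Moderate = 750-1140 days.
Probation check: level 9 > 6 and category Moderate ≤ Extensive → not eligible.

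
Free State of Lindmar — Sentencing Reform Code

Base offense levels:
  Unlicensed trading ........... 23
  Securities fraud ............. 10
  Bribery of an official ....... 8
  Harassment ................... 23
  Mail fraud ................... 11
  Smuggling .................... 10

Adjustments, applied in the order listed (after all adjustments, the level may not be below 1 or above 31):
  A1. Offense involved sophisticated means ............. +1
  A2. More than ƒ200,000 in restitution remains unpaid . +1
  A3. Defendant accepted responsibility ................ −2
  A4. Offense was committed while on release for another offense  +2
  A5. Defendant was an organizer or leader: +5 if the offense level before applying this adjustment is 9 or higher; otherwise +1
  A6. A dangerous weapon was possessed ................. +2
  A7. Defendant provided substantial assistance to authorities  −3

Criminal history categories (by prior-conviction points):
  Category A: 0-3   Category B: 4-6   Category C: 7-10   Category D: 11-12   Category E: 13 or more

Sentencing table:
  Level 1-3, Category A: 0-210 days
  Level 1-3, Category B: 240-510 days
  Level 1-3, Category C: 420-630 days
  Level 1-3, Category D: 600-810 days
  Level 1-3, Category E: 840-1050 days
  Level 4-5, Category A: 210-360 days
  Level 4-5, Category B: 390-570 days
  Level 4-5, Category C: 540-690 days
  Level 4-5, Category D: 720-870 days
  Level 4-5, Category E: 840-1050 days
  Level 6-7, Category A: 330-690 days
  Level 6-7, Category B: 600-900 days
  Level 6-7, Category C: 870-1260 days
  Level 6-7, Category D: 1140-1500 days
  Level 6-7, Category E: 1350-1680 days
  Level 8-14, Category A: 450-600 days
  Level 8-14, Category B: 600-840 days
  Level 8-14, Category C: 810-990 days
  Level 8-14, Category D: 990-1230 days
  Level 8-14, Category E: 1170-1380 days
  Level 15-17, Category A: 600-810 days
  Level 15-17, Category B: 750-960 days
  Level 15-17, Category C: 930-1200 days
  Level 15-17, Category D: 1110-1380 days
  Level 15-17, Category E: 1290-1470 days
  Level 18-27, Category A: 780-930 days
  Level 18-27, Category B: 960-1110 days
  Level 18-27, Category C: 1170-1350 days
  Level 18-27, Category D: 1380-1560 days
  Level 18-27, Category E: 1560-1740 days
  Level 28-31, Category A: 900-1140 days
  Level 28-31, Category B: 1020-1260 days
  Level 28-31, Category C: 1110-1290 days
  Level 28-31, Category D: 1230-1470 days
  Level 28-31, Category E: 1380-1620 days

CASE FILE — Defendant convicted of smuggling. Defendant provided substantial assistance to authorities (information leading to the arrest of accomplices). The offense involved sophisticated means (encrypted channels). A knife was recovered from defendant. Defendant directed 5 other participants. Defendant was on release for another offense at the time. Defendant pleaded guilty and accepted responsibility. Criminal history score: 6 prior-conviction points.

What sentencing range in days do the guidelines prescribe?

Base offense level for smuggling: 10.
A1 applies: 10 + 1 = 11.
A3 applies: 11 − 2 = 9.
A4 applies: 9 + 2 = 11.
A5 applies (level before this adjustment is 11 ≥ 9, so +5): 11 + 5 = 16.
A6 applies: 16 + 2 = 18.
A7 applies: 18 − 3 = 15.
Final offense level: 15.
Criminal history: 6 prior points → Category B (4-6).
Level 15 falls in the 15-17 band.
Grid: Level 15-17 × Category B = 750-960 days.

750-960 days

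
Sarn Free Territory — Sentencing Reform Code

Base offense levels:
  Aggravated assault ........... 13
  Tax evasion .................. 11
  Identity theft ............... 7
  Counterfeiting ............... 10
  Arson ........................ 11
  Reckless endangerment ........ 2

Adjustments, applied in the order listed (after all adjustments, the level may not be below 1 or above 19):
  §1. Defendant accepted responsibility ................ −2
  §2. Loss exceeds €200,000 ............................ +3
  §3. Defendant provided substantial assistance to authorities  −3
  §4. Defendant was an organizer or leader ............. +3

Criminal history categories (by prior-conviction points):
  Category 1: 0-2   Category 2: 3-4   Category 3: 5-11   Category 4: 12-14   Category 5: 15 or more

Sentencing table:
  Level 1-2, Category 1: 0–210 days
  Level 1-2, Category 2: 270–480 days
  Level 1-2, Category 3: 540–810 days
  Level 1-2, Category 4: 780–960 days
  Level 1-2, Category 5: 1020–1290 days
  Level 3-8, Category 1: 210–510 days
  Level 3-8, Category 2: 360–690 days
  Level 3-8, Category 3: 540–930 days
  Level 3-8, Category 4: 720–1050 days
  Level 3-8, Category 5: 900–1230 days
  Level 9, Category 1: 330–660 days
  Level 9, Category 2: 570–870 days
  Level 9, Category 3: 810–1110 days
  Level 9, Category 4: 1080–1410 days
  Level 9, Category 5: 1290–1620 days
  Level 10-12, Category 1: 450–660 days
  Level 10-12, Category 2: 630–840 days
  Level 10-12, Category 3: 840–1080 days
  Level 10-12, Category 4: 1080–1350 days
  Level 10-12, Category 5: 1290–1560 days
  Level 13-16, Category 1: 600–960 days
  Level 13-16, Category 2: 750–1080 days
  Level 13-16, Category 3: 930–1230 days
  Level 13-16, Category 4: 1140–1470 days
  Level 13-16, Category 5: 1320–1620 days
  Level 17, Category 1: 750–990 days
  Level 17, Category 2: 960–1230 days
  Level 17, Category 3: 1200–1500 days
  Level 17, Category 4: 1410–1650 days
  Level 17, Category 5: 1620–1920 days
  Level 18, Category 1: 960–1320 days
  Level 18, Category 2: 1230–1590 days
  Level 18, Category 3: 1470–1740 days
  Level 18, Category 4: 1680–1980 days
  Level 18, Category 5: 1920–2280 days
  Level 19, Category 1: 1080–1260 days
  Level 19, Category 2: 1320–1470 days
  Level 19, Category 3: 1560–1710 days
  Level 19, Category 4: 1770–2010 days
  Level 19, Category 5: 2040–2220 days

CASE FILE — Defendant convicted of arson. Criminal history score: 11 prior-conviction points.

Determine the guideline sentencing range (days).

840-1080 days

Base offense level for arson: 11.
Final offense level: 11.
Criminal history: 11 prior points → Category 3 (5-11).
Level 11 falls in the 10-12 band.
Grid: Level 10-12 × Category 3 = 840-1080 days.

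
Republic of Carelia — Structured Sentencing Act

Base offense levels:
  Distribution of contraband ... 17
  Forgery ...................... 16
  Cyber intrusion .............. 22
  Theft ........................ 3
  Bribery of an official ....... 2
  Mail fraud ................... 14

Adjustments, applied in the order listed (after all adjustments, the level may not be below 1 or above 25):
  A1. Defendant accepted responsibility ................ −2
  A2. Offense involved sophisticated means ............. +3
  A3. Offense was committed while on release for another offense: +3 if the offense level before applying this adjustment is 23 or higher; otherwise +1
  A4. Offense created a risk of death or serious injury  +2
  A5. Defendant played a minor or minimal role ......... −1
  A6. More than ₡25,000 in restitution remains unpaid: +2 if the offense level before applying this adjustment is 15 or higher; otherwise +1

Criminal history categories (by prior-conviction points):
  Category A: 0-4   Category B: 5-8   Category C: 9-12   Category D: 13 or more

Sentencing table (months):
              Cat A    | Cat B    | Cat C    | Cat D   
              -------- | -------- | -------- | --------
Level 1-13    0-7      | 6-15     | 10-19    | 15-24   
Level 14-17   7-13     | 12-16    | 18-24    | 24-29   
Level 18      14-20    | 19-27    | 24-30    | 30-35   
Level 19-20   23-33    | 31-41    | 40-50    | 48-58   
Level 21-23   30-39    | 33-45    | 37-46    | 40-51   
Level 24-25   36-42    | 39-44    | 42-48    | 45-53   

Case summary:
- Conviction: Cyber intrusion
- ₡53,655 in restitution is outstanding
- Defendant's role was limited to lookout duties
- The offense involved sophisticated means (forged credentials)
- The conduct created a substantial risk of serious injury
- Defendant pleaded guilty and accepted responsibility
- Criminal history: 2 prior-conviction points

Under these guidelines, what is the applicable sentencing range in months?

Base offense level for cyber intrusion: 22.
A1 applies: 22 − 2 = 20.
A2 applies: 20 + 3 = 23.
A3 does not apply.
A4 applies: 23 + 2 = 25.
A5 applies: 25 − 1 = 24.
A6 applies (level before this adjustment is 24 ≥ 15, so +2): 24 + 2 = 26.
Level 26 exceeds the maximum of 25; capped at 25.
Final offense level: 25.
Criminal history: 2 prior points → Category A (0-4).
Level 25 falls in the 24-25 band.
Grid: Level 24-25 × Category A = 36-42 months.

36-42 months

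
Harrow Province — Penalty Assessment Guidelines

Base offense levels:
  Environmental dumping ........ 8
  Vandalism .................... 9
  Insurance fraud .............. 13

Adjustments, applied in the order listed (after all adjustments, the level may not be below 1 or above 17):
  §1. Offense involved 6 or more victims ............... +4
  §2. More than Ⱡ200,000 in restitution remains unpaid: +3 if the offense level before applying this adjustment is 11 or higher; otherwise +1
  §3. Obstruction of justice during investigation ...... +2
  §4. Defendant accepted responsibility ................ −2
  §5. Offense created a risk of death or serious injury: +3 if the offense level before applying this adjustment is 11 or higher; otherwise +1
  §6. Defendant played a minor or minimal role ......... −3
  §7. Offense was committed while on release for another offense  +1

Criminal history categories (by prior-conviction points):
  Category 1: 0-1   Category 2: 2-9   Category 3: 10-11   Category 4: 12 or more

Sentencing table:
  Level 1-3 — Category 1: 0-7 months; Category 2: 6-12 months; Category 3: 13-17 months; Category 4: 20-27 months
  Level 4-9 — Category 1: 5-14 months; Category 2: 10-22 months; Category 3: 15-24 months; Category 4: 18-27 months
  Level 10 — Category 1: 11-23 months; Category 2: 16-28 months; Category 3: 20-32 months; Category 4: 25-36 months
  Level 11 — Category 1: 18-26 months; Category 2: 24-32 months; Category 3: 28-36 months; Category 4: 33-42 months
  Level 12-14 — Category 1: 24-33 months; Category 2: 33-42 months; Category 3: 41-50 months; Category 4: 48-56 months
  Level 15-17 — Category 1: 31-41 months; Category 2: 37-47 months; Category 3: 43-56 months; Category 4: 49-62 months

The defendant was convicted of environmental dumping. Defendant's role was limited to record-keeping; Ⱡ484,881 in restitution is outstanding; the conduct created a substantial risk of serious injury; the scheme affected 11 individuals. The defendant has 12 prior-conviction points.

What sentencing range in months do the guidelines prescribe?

Base offense level for environmental dumping: 8.
§1 applies: 8 + 4 = 12.
§2 applies (level before this adjustment is 12 ≥ 11, so +3): 12 + 3 = 15.
§3 does not apply.
§4 does not apply.
§5 applies (level before this adjustment is 15 ≥ 11, so +3): 15 + 3 = 18.
§6 applies: 18 − 3 = 15.
Final offense level: 15.
Criminal history: 12 prior points → Category 4 (12+).
Level 15 falls in the 15-17 band.
Grid: Level 15-17 × Category 4 = 49-62 months.

49-62 months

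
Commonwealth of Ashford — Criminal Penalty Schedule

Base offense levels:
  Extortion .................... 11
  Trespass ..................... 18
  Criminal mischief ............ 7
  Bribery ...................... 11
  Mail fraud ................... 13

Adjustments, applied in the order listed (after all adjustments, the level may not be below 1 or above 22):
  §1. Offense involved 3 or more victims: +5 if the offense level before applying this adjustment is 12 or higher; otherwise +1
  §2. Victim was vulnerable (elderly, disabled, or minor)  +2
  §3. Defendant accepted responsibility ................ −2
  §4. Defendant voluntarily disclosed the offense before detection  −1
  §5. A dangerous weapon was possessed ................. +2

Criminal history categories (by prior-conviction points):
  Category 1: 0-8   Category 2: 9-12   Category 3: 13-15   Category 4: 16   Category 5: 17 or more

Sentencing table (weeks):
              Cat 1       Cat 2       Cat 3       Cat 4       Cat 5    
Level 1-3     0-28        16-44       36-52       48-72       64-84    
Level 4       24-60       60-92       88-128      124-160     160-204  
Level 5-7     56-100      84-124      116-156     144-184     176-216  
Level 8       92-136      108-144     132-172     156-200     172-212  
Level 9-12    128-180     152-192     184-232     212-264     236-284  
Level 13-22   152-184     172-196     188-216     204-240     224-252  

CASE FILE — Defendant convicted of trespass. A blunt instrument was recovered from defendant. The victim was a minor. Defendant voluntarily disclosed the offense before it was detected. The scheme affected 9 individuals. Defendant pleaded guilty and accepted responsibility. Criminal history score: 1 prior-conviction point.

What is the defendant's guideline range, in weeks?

152-184 weeks

Base offense level for trespass: 18.
§1 applies (level before this adjustment is 18 ≥ 12, so +5): 18 + 5 = 23.
§2 applies: 23 + 2 = 25.
§3 applies: 25 − 2 = 23.
§4 applies: 23 − 1 = 22.
§5 applies: 22 + 2 = 24.
Level 24 exceeds the maximum of 22; capped at 22.
Final offense level: 22.
Criminal history: 1 prior point → Category 1 (0-8).
Level 22 falls in the 13-22 band.
Grid: Level 13-22 × Category 1 = 152-184 weeks.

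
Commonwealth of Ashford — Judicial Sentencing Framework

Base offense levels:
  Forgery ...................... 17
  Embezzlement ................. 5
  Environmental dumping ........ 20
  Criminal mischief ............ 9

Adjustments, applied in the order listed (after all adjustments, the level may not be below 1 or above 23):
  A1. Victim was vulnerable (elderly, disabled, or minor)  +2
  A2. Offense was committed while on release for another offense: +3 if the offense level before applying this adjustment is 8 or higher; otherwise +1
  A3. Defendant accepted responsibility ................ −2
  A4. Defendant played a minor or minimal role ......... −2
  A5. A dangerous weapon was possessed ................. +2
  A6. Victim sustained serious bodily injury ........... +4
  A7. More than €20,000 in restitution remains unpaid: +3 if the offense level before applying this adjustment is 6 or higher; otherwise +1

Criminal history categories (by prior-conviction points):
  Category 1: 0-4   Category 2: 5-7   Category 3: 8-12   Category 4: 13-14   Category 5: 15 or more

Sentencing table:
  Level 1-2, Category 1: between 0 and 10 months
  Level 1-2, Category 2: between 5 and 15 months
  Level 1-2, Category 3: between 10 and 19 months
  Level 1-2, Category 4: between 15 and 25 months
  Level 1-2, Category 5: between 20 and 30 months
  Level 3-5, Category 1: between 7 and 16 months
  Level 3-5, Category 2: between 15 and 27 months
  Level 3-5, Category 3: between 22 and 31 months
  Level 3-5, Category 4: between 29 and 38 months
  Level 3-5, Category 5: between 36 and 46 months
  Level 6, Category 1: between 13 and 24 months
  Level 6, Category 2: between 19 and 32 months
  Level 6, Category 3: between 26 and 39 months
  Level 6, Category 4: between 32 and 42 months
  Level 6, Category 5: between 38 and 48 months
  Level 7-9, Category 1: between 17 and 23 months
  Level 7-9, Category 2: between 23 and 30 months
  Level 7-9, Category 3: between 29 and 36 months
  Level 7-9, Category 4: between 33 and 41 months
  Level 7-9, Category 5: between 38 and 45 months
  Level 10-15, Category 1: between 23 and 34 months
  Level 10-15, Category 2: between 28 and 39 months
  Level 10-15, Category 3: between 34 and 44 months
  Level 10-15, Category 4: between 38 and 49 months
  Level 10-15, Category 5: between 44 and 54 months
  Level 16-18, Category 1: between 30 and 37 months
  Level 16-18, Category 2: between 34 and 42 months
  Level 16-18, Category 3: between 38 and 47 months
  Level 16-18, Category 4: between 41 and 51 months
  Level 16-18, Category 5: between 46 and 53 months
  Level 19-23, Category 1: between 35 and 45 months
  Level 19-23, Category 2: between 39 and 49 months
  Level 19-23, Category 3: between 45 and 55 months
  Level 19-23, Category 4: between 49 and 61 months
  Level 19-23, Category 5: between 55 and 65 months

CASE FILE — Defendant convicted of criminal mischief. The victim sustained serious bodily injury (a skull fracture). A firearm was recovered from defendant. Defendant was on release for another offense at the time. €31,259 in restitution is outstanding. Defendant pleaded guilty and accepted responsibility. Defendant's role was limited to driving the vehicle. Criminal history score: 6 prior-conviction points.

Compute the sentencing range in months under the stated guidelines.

34-42 months

Base offense level for criminal mischief: 9.
A2 applies (level before this adjustment is 9 ≥ 8, so +3): 9 + 3 = 12.
A3 applies: 12 − 2 = 10.
A4 applies: 10 − 2 = 8.
A5 applies: 8 + 2 = 10.
A6 applies: 10 + 4 = 14.
A7 applies (level before this adjustment is 14 ≥ 6, so +3): 14 + 3 = 17.
Final offense level: 17.
Criminal history: 6 prior points → Category 2 (5-7).
Level 17 falls in the 16-18 band.
Grid: Level 16-18 × Category 2 = 34-42 months.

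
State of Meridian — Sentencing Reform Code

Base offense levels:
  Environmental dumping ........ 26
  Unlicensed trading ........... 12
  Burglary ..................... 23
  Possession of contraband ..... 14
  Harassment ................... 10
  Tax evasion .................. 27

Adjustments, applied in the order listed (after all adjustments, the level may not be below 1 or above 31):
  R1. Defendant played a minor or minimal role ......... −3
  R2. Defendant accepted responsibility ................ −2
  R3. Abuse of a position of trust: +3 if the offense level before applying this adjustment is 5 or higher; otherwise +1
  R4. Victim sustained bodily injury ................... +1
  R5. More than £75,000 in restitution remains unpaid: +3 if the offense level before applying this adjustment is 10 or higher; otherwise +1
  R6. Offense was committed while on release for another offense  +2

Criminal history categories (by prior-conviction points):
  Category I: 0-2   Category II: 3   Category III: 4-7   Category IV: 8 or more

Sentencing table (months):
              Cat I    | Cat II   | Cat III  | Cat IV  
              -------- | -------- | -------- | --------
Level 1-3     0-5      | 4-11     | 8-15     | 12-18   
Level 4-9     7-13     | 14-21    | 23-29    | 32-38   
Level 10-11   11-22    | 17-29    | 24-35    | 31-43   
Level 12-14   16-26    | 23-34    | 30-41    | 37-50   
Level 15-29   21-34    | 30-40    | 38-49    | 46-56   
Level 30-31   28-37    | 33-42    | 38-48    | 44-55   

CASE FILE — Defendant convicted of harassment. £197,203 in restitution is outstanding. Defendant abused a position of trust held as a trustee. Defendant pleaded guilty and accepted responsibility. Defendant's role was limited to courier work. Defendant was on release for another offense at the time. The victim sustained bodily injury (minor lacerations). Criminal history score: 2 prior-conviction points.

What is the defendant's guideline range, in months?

16-26 months

Base offense level for harassment: 10.
R1 applies: 10 − 3 = 7.
R2 applies: 7 − 2 = 5.
R3 applies (level before this adjustment is 5 ≥ 5, so +3): 5 + 3 = 8.
R4 applies: 8 + 1 = 9.
R5 applies (level before this adjustment is 9 < 10, so +1): 9 + 1 = 10.
R6 applies: 10 + 2 = 12.
Final offense level: 12.
Criminal history: 2 prior points → Category I (0-2).
Level 12 falls in the 12-14 band.
Grid: Level 12-14 × Category I = 16-26 months.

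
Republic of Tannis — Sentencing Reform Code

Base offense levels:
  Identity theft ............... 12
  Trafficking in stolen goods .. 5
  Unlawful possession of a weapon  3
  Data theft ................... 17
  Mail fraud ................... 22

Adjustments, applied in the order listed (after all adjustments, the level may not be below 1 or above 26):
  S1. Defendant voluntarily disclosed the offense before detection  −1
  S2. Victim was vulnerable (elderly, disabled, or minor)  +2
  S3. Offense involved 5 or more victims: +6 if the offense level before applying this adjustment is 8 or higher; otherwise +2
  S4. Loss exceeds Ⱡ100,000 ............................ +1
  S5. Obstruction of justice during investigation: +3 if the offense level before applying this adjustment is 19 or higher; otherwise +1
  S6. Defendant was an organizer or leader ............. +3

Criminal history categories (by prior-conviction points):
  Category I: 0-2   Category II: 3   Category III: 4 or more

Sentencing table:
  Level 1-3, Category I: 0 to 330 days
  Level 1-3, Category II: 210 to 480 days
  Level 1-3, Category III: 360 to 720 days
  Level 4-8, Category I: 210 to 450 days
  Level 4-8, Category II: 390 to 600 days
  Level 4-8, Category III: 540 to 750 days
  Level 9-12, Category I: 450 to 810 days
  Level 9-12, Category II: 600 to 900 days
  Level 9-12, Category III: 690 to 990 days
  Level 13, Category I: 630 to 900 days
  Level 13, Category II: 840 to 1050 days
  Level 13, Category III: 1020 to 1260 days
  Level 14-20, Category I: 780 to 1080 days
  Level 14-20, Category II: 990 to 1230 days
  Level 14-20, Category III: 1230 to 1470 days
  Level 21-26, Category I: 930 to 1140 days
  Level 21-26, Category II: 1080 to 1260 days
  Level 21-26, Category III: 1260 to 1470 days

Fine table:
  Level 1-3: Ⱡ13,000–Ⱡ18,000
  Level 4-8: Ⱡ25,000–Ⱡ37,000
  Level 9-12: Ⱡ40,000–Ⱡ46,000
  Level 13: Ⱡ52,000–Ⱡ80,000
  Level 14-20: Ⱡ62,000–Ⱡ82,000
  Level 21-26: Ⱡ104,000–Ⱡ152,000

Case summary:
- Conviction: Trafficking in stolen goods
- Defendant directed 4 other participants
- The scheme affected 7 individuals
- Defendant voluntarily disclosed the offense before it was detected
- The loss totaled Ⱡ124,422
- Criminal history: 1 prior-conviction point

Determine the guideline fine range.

Base offense level for trafficking in stolen goods: 5.
S1 applies: 5 − 1 = 4.
S2 does not apply.
S3 applies (level before this adjustment is 4 < 8, so +2): 4 + 2 = 6.
S4 applies: 6 + 1 = 7.
S5 does not apply.
S6 applies: 7 + 3 = 10.
Final offense level: 10.
Level 10 falls in the 9-12 band.
Fine table: Level 9-12 → Ⱡ40,000–Ⱡ46,000.

Ⱡ40,000–Ⱡ46,000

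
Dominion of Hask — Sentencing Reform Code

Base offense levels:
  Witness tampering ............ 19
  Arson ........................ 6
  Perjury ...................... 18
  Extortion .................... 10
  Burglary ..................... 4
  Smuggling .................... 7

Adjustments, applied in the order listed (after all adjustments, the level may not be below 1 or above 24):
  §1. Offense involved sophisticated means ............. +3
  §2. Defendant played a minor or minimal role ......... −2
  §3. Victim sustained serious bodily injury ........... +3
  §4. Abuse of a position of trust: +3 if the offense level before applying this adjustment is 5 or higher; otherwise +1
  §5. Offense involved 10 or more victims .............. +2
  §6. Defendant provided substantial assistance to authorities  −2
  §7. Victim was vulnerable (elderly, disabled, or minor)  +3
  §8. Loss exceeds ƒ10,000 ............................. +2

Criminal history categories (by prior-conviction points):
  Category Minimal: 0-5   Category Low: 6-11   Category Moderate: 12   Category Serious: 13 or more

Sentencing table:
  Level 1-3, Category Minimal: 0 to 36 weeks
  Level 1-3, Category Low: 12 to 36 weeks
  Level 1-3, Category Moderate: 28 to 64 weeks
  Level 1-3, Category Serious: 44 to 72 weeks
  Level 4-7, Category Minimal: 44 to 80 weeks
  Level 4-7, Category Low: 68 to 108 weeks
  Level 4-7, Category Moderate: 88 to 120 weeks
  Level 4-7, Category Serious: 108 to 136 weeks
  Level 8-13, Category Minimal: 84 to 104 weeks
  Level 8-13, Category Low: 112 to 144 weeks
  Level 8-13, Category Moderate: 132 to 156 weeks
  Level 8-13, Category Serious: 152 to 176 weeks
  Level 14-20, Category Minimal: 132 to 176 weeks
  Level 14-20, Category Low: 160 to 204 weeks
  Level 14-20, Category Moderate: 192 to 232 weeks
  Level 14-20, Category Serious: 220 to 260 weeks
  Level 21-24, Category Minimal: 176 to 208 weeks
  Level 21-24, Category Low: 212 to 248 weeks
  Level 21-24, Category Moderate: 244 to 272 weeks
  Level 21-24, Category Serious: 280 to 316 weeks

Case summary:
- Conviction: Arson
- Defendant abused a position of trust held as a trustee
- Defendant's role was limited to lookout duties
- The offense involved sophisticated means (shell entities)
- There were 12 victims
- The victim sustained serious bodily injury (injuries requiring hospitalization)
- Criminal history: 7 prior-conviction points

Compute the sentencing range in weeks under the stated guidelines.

160-204 weeks

Base offense level for arson: 6.
§1 applies: 6 + 3 = 9.
§2 applies: 9 − 2 = 7.
§3 applies: 7 + 3 = 10.
§4 applies (level before this adjustment is 10 ≥ 5, so +3): 10 + 3 = 13.
§5 applies: 13 + 2 = 15.
Final offense level: 15.
Criminal history: 7 prior points → Category Low (6-11).
Level 15 falls in the 14-20 band.
Grid: Level 14-20 × Category Low = 160-204 weeks.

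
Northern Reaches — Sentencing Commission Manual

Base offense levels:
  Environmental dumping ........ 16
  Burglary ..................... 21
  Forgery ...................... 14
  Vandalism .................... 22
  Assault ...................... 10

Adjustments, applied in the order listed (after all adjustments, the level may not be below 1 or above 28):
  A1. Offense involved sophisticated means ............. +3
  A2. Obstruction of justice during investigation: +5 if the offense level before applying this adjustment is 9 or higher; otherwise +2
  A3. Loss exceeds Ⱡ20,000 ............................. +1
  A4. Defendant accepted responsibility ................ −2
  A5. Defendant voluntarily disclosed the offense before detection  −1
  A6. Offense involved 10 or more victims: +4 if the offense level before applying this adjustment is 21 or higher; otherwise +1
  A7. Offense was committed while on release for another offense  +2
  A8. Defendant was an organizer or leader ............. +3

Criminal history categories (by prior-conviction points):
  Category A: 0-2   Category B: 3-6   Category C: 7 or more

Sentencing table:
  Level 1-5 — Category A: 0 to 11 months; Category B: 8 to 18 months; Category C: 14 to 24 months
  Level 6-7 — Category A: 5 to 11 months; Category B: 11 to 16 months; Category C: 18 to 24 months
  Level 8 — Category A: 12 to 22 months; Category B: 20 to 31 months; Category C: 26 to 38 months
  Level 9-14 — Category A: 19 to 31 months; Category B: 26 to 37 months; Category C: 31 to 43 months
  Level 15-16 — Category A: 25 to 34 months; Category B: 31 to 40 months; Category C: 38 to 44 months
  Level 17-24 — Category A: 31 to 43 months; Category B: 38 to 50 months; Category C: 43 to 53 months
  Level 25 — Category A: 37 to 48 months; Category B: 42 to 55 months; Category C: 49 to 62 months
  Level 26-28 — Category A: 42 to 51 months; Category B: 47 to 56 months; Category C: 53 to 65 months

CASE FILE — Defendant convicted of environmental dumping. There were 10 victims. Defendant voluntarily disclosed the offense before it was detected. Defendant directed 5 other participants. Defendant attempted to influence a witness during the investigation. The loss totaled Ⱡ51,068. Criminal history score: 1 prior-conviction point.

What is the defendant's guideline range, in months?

Base offense level for environmental dumping: 16.
A2 applies (level before this adjustment is 16 ≥ 9, so +5): 16 + 5 = 21.
A3 applies: 21 + 1 = 22.
A5 applies: 22 − 1 = 21.
A6 applies (level before this adjustment is 21 ≥ 21, so +4): 21 + 4 = 25.
A8 applies: 25 + 3 = 28.
Final offense level: 28.
Criminal history: 1 prior point → Category A (0-2).
Level 28 falls in the 26-28 band.
Grid: Level 26-28 × Category A = 42-51 months.

42-51 months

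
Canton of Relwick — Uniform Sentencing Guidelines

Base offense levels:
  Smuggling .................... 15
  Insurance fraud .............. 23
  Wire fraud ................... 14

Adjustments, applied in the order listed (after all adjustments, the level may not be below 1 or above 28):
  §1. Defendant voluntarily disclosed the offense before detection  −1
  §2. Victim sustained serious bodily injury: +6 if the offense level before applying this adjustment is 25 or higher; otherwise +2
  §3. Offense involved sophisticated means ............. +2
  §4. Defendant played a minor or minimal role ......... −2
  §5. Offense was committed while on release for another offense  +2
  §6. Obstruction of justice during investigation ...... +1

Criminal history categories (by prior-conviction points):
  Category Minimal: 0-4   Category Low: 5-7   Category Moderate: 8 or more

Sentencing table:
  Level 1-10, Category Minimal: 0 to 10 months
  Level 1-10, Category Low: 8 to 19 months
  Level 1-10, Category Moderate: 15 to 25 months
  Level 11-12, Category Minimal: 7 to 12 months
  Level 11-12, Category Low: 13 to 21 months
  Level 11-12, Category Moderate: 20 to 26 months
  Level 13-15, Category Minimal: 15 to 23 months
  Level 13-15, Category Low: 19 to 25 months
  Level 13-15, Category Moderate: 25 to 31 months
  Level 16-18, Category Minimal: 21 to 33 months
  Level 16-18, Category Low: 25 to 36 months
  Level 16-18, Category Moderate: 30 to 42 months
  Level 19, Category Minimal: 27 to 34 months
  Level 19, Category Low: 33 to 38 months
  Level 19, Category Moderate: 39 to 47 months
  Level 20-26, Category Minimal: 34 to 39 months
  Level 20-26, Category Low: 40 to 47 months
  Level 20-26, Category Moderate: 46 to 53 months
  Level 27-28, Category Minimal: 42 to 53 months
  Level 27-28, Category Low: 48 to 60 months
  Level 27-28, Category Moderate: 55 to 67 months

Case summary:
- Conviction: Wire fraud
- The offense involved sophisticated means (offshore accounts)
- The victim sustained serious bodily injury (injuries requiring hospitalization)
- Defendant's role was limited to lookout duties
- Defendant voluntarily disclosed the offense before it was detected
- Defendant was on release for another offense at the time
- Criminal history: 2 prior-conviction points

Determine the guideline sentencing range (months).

21-33 months

Base offense level for wire fraud: 14.
§1 applies: 14 − 1 = 13.
§2 applies (level before this adjustment is 13 < 25, so +2): 13 + 2 = 15.
§3 applies: 15 + 2 = 17.
§4 applies: 17 − 2 = 15.
§5 applies: 15 + 2 = 17.
§6 does not apply.
Final offense level: 17.
Criminal history: 2 prior points → Category Minimal (0-4).
Level 17 falls in the 16-18 band.
Grid: Level 16-18 × Category Minimal = 21-33 months.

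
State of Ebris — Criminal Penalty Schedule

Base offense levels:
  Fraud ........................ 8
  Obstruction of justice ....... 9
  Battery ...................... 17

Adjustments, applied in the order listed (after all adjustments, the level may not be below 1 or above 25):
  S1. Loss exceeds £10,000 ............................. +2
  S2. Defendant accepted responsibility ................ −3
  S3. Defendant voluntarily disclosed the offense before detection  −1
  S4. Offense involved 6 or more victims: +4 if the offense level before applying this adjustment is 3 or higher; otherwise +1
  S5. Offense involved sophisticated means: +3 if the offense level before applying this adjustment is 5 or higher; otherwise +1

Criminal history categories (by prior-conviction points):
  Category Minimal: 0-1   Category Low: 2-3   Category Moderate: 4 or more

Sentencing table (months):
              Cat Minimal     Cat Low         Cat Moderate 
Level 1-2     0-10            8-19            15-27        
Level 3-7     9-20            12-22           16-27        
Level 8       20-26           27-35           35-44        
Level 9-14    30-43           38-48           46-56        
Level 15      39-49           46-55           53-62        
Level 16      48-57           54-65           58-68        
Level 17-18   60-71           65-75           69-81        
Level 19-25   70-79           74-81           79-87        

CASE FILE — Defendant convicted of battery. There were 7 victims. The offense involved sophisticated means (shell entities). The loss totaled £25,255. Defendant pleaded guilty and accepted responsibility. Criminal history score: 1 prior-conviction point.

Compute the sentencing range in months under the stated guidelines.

Base offense level for battery: 17.
S1 applies: 17 + 2 = 19.
S2 applies: 19 − 3 = 16.
S3 does not apply.
S4 applies (level before this adjustment is 16 ≥ 3, so +4): 16 + 4 = 20.
S5 applies (level before this adjustment is 20 ≥ 5, so +3): 20 + 3 = 23.
Final offense level: 23.
Criminal history: 1 prior point → Category Minimal (0-1).
Level 23 falls in the 19-25 band.
Grid: Level 19-25 × Category Minimal = 70-79 months.

70-79 months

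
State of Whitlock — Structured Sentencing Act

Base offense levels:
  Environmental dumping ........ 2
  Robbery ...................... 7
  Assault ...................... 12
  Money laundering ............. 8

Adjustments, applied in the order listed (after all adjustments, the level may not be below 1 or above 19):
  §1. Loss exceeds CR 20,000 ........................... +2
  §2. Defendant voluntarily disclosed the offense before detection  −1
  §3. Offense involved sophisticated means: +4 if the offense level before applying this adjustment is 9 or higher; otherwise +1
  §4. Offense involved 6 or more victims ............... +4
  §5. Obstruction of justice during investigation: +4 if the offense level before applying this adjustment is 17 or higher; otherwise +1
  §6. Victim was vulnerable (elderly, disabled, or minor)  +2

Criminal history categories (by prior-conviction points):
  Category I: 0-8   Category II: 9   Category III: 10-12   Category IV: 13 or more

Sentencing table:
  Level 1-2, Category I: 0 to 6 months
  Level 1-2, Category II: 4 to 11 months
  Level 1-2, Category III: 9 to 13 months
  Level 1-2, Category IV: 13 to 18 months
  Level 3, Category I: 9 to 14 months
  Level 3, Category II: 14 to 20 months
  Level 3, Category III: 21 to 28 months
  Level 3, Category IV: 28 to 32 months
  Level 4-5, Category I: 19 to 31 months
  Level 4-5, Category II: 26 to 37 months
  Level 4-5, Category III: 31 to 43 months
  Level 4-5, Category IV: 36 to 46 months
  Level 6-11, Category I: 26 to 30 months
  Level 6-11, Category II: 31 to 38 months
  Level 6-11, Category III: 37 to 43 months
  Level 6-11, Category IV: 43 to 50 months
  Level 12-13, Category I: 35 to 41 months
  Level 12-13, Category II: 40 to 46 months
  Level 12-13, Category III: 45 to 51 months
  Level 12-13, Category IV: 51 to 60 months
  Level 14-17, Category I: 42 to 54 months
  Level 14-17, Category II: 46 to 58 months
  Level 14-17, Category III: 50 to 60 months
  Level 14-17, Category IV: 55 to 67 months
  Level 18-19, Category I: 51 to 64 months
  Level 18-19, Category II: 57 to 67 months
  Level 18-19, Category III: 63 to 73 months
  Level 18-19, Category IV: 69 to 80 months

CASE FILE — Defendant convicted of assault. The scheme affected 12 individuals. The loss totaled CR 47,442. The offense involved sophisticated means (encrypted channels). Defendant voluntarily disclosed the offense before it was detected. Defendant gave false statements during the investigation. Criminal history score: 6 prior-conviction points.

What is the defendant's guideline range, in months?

51-64 months

Base offense level for assault: 12.
§1 applies: 12 + 2 = 14.
§2 applies: 14 − 1 = 13.
§3 applies (level before this adjustment is 13 ≥ 9, so +4): 13 + 4 = 17.
§4 applies: 17 + 4 = 21.
§5 applies (level before this adjustment is 21 ≥ 17, so +4): 21 + 4 = 25.
§6 does not apply.
Level 25 exceeds the maximum of 19; capped at 19.
Final offense level: 19.
Criminal history: 6 prior points → Category I (0-8).
Level 19 falls in the 18-19 band.
Grid: Level 18-19 × Category I = 51-64 months.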